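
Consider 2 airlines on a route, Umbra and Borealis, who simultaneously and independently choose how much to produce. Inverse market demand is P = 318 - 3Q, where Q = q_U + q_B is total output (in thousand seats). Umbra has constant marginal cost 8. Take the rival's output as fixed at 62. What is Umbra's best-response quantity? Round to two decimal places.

20.67

With the rival's output fixed at 62, Umbra's profit is π_U = (318 - 3·62 - 3q_U)q_U - (8q_U) = (132 - 3q_U)q_U - (8q_U).
∂π_U/∂q_U = 124 - 6q_U = 0, so q_U = 62/3.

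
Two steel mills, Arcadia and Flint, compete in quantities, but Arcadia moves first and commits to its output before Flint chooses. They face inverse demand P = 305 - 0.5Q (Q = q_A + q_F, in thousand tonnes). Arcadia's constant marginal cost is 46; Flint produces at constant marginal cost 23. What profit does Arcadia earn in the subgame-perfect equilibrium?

13924

The follower Flint best-responds to any q_A: π_F = (305 - 0.5Q)q_F - 23q_F.
Follower FOC: 282 - (1/2)q_A - q_F = 0, so q_F(q_A) = (282 - (1/2)q_A).
Arcadia substitutes q_F(q_A) into its own profit: π_A = q_A(305 - (1/2)q_A - (282 - (1/2)q_A)/2) - 46q_A = (164 - (1/4)q_A)q_A - 46q_A.
The leader's first-order condition 118 - (1/2)q_A = 0 yields q_A = 236.
Then q_F = (282 - (1/2)·236) = 164.
Price P = 305 - (1/2)·400 = 105.
Arcadia's profit: (105 - 46)·236 = 13924.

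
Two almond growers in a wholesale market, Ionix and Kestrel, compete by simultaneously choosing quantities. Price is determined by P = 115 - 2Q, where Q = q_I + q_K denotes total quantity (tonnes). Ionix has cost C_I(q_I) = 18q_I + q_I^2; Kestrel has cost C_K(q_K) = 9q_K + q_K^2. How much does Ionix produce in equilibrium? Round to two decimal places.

11.56

Ionix's profit: π_I = (115 - 2Q)q_I - (18q_I + q_I²). Setting ∂π_I/∂q_I = 0: 97 - 6q_I - 2(q_K) = 0.
Kestrel's profit: π_K = (115 - 2Q)q_K - (9q_K + q_K²). Setting ∂π_K/∂q_K = 0: 106 - 6q_K - 2(q_I) = 0.
Rearranging gives the reaction functions q_I = (97 - 2q_K)/6 and q_K = (106 - 2q_I)/6.
Substituting one into the other gives q_I = 185/16 and q_K = 221/16.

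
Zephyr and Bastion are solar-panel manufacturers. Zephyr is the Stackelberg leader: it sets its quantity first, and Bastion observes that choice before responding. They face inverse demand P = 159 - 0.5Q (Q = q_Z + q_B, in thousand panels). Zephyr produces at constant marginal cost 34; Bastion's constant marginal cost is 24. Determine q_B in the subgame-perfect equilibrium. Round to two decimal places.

77.50

The follower Bastion best-responds to any q_Z: π_B = (159 - 0.5Q)q_B - 24q_B.
Follower FOC: 135 - (1/2)q_Z - q_B = 0, so q_B(q_Z) = (135 - (1/2)q_Z).
Zephyr substitutes q_B(q_Z) into its own profit: π_Z = q_Z(159 - (1/2)q_Z - (135 - (1/2)q_Z)/2) - 34q_Z = (183/2 - (1/4)q_Z)q_Z - 34q_Z.
Maximising: ∂π_Z/∂q_Z = 115/2 - (1/2)q_Z = 0, giving q_Z = 115.
Then q_B = (135 - (1/2)·115) = 155/2.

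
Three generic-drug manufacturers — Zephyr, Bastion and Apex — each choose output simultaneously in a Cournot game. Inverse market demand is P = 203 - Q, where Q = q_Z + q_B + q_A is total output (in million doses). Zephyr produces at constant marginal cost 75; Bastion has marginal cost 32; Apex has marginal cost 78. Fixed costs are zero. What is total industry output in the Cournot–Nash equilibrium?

Zephyr's profit: π_Z = (203 - Q)q_Z - (75q_Z). Setting ∂π_Z/∂q_Z = 0: 128 - 2q_Z - (q_B + q_A) = 0.
Bastion's profit: π_B = (203 - Q)q_B - (32q_B). Setting ∂π_B/∂q_B = 0: 171 - 2q_B - (q_Z + q_A) = 0.
Apex's profit: π_A = (203 - Q)q_A - (78q_A). Setting ∂π_A/∂q_A = 0: 125 - 2q_A - (q_Z + q_B) = 0.
Adding the 3 conditions: 424 − 2Q − 2Q = 0, i.e. Q = 106.
Back-substituting: q_Z = (128 − 106) = 22, q_B = (171 − 106) = 65, q_A = (125 − 106) = 19.
Total output Q = 22 + 65 + 19 = 106.

106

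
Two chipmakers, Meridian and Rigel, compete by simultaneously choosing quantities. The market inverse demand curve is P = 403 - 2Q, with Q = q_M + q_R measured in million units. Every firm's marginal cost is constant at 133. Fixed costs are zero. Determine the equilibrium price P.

Each firm earns π_i = (403 - 2Q)q_i - 133q_i.
First-order condition (treating rivals' output as given): 270 - 4q_i - 2q_j = 0.
By symmetry each firm produces the same amount; substituting q_j = q_i yields q_i = 270/6 = 45.
Total output Q = 90, so price P = 403 - 2·90 = 223.

223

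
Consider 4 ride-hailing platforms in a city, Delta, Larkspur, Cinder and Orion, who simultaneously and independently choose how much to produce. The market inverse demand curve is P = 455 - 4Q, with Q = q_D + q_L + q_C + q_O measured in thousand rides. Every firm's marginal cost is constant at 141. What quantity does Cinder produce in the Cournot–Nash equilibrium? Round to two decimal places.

15.70

Each firm earns π_i = (455 - 4Q)q_i - 141q_i.
First-order condition (treating rivals' output as given): 314 - 8q_i - 4·Σ_{j≠i} q_j = 0.
With identical firms every q_j equals q_i, so Σ_{j≠i} q_j = 3q_i and 314 = 20q_i, giving q_i = 157/10.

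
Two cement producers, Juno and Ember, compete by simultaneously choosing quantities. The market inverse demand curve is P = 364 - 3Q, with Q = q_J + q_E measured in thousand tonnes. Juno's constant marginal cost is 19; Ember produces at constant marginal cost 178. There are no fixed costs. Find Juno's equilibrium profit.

9408

Juno's profit: π_J = (364 - 3Q)q_J - (19q_J). Setting ∂π_J/∂q_J = 0: 345 - 6q_J - 3(q_E) = 0.
Ember's first-order condition: 186 - 6q_E - 3(q_J) = 0.
Best responses: q_J = (345 - 3q_E)/6, q_E = (186 - 3q_J)/6.
Solving the pair: q_J = 56, q_E = 3.
Price P = 364 - 3·59 = 187.
Juno's profit: (187 - 19)·56 = 9408.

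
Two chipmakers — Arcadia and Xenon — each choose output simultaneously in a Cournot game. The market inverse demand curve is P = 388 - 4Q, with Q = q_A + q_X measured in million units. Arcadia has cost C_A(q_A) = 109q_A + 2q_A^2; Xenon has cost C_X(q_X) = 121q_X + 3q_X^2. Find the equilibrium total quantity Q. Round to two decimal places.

32.41

Arcadia's profit: π_A = (388 - 4Q)q_A - (109q_A + 2q_A²). Setting ∂π_A/∂q_A = 0: 279 - 12q_A - 4(q_X) = 0.
Xenon's first-order condition: 267 - 14q_X - 4(q_A) = 0.
Best responses: q_A = (279 - 4q_X)/12, q_X = (267 - 4q_A)/14.
Substituting one into the other gives q_A = 1419/76 and q_X = 261/19.
Total output Q = 1419/76 + 261/19 = 32.4079.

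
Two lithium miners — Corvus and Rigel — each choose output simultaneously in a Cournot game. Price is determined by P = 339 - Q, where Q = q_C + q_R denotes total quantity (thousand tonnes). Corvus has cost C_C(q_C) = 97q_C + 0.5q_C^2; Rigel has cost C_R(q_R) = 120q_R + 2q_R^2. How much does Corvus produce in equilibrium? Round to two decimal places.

72.53

Corvus's profit: π_C = (339 - Q)q_C - (97q_C + (1/2)q_C²). Setting ∂π_C/∂q_C = 0: 242 - 3q_C - (q_R) = 0.
Rigel's first-order condition: 219 - 6q_R - (q_C) = 0.
Rearranging gives the reaction functions q_C = (242 - q_R)/3 and q_R = (219 - q_C)/6.
Solving the pair: q_C = 1233/17, q_R = 415/17.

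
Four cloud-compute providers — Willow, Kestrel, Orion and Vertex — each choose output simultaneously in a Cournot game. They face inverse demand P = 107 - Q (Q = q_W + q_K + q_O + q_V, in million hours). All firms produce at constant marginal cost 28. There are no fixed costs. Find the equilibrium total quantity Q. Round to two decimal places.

A representative firm's profit is π_i = q_i(107 - Q) - 28q_i.
Setting ∂π_i/∂q_i = 0 with rivals' quantities fixed: 79 - 2q_i - Σ_{j≠i} q_j = 0.
With identical firms every q_j equals q_i, so Σ_{j≠i} q_j = 3q_i and 79 = 5q_i, giving q_i = 79/5.
Total output Q = 79/5 + 79/5 + 79/5 + 79/5 = 316/5.

63.20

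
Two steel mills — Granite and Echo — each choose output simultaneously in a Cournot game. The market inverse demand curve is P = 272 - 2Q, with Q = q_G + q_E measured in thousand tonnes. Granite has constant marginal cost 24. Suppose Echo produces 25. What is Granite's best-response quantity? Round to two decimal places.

49.50

With the rival's output fixed at 25, Granite's profit is π_G = (272 - 2·25 - 2q_G)q_G - (24q_G) = (222 - 2q_G)q_G - (24q_G).
∂π_G/∂q_G = 198 - 4q_G = 0, so q_G = 99/2.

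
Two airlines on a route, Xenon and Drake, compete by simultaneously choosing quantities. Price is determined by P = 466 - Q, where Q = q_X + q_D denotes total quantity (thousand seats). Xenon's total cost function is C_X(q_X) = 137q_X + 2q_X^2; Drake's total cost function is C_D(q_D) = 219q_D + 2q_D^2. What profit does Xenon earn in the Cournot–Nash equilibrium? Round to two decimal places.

Xenon's profit: π_X = (466 - Q)q_X - (137q_X + 2q_X²). Setting ∂π_X/∂q_X = 0: 329 - 6q_X - (q_D) = 0.
Drake's first-order condition: 247 - 6q_D - (q_X) = 0.
Rearranging gives the reaction functions q_X = (329 - q_D)/6 and q_D = (247 - q_X)/6.
Solving the pair: q_X = 1727/35, q_D = 1153/35.
Price P = 466 - 576/7 = 383.7143.
Xenon's profit: 383.7143·(1727/35) - 137·(1727/35) - 2(1727/35)² = 7304.1527.

7304.15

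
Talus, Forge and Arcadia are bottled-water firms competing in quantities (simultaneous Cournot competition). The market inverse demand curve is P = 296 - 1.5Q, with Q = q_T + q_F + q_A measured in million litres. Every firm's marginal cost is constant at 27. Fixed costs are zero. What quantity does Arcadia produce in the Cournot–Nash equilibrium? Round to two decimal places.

Each firm earns π_i = (296 - 1.5Q)q_i - 27q_i.
Setting ∂π_i/∂q_i = 0 with rivals' quantities fixed: 269 - 3q_i - (3/2)·Σ_{j≠i} q_j = 0.
By symmetry each firm produces the same amount; substituting Σ_{j≠i} q_j = 2q_i yields q_i = 269/6.

44.83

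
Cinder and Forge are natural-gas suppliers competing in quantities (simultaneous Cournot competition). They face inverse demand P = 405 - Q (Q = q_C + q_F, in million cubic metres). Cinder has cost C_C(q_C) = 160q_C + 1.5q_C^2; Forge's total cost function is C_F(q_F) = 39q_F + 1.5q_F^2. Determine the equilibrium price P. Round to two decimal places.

303.17

Cinder's profit: π_C = (405 - Q)q_C - (160q_C + (3/2)q_C²). Setting ∂π_C/∂q_C = 0: 245 - 5q_C - (q_F) = 0.
Forge's first-order condition: 366 - 5q_F - (q_C) = 0.
Best responses: q_C = (245 - q_F)/5, q_F = (366 - q_C)/5.
Substituting one into the other gives q_C = 859/24 and q_F = 1585/24.
Total output Q = 611/6, so price P = 405 - 611/6 = 1819/6.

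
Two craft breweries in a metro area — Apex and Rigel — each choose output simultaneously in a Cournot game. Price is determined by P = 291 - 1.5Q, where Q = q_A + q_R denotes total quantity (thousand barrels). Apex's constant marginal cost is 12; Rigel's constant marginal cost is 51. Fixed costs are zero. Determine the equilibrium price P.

Apex's profit: π_A = (291 - 1.5Q)q_A - (12q_A). Setting ∂π_A/∂q_A = 0: 279 - 3q_A - (3/2)(q_R) = 0.
Rigel's profit: π_R = (291 - 1.5Q)q_R - (51q_R). Setting ∂π_R/∂q_R = 0: 240 - 3q_R - (3/2)(q_A) = 0.
So q_A = (279 - (3/2)q_R)/3 and q_R = (240 - (3/2)q_A)/3.
Solving the pair: q_A = 212/3, q_R = 134/3.
Total output Q = 346/3, so price P = 291 - (3/2)·(346/3) = 118.

118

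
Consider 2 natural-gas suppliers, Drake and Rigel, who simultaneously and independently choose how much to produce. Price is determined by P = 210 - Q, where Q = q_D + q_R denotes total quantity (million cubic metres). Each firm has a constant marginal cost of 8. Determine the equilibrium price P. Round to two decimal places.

A representative firm's profit is π_i = q_i(210 - Q) - 8q_i.
Setting ∂π_i/∂q_i = 0 with rivals' quantities fixed: 202 - 2q_i - q_j = 0.
With identical firms every q_j equals q_i, so q_j = q_i and 202 = 3q_i, giving q_i = 202/3.
Total output Q = 404/3, so price P = 210 - 404/3 = 226/3.

75.33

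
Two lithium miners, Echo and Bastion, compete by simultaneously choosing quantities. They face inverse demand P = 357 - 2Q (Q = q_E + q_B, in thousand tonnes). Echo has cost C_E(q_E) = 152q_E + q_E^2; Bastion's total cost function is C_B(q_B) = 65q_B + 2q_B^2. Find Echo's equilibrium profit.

Echo's profit: π_E = (357 - 2Q)q_E - (152q_E + q_E²). Setting ∂π_E/∂q_E = 0: 205 - 6q_E - 2(q_B) = 0.
Bastion's profit: π_B = (357 - 2Q)q_B - (65q_B + 2q_B²). Setting ∂π_B/∂q_B = 0: 292 - 8q_B - 2(q_E) = 0.
Rearranging gives the reaction functions q_E = (205 - 2q_B)/6 and q_B = (292 - 2q_E)/8.
Substituting one into the other gives q_E = 24 and q_B = 61/2.
Price P = 357 - 2·(109/2) = 248.
Echo's profit: 248·24 - 152·24 - 24² = 1728.

1728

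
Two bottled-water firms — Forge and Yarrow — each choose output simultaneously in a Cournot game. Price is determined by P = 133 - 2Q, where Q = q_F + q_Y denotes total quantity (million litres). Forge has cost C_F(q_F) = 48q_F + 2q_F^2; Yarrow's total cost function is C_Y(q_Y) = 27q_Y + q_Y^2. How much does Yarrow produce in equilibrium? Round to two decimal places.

15.41

Forge's profit: π_F = (133 - 2Q)q_F - (48q_F + 2q_F²). Setting ∂π_F/∂q_F = 0: 85 - 8q_F - 2(q_Y) = 0.
Yarrow's first-order condition: 106 - 6q_Y - 2(q_F) = 0.
So q_F = (85 - 2q_Y)/8 and q_Y = (106 - 2q_F)/6.
Substituting one into the other gives q_F = 149/22 and q_Y = 339/22.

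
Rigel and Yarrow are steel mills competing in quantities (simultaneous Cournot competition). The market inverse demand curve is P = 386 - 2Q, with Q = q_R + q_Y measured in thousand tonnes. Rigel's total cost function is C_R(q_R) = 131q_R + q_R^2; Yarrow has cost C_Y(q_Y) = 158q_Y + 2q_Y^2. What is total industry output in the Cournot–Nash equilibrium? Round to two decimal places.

Rigel's profit: π_R = (386 - 2Q)q_R - (131q_R + q_R²). Setting ∂π_R/∂q_R = 0: 255 - 6q_R - 2(q_Y) = 0.
Yarrow's first-order condition: 228 - 8q_Y - 2(q_R) = 0.
Best responses: q_R = (255 - 2q_Y)/6, q_Y = (228 - 2q_R)/8.
Solving the pair: q_R = 36, q_Y = 39/2.
Total output Q = 36 + 39/2 = 111/2.

55.50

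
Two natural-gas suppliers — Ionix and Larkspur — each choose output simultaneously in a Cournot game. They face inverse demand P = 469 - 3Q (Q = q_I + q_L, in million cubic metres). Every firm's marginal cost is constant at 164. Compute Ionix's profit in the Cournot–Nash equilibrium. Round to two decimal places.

3445.37

Each firm earns π_i = (469 - 3Q)q_i - 164q_i.
Setting ∂π_i/∂q_i = 0 with rivals' quantities fixed: 305 - 6q_i - 3q_j = 0.
With identical firms every q_j equals q_i, so q_j = q_i and 305 = 9q_i, giving q_i = 305/9.
Price P = 469 - 3·(610/9) = 797/3.
Ionix's profit: (797/3 - 164)·(305/9) = 3445.3704.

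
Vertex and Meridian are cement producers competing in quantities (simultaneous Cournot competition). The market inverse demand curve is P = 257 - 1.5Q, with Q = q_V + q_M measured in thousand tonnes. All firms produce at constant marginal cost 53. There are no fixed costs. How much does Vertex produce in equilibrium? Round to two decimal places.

45.33

A representative firm's profit is π_i = q_i(257 - 1.5Q) - 53q_i.
First-order condition (treating rivals' output as given): 204 - 3q_i - (3/2)q_j = 0.
With identical firms every q_j equals q_i, so q_j = q_i and 204 = (9/2)q_i, giving q_i = 136/3.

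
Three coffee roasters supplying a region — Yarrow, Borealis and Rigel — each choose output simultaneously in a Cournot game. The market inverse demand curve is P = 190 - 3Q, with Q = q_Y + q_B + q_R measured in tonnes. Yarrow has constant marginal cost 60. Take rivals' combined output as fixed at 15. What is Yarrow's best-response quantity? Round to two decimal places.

14.17

With rivals' combined output fixed at 15, Yarrow's profit is π_Y = (190 - 3·15 - 3q_Y)q_Y - (60q_Y) = (145 - 3q_Y)q_Y - (60q_Y).
∂π_Y/∂q_Y = 85 - 6q_Y = 0, so q_Y = 85/6.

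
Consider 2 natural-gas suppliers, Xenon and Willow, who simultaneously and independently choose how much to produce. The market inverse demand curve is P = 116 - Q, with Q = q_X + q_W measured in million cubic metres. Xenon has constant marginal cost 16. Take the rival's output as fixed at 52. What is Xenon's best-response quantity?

With the rival's output fixed at 52, Xenon's profit is π_X = (116 - 52 - q_X)q_X - (16q_X) = (64 - q_X)q_X - (16q_X).
∂π_X/∂q_X = 48 - 2q_X = 0, so q_X = 24.

24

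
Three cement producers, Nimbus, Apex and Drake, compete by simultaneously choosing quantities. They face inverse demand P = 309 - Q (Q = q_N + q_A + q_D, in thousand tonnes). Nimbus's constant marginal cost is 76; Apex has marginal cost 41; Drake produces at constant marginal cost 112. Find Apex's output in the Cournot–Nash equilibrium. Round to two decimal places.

Nimbus's profit: π_N = (309 - Q)q_N - (76q_N). Setting ∂π_N/∂q_N = 0: 233 - 2q_N - (q_A + q_D) = 0.
Apex's first-order condition: 268 - 2q_A - (q_N + q_D) = 0.
Drake's profit: π_D = (309 - Q)q_D - (112q_D). Setting ∂π_D/∂q_D = 0: 197 - 2q_D - (q_N + q_A) = 0.
Adding the 3 first-order conditions: 698 − 4Q = 0, so Q = 349/2.
Back-substituting: q_N = (233 − 349/2) = 117/2, q_A = (268 − 349/2) = 187/2, q_D = (197 − 349/2) = 45/2.

93.50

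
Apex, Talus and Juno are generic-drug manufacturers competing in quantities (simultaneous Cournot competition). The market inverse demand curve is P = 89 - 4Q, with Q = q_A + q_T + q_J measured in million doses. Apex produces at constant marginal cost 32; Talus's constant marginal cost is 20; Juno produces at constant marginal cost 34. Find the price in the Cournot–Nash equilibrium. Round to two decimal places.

Apex's profit: π_A = (89 - 4Q)q_A - (32q_A). Setting ∂π_A/∂q_A = 0: 57 - 8q_A - 4(q_T + q_J) = 0.
Talus's profit: π_T = (89 - 4Q)q_T - (20q_T). Setting ∂π_T/∂q_T = 0: 69 - 8q_T - 4(q_A + q_J) = 0.
Juno's profit: π_J = (89 - 4Q)q_J - (34q_J). Setting ∂π_J/∂q_J = 0: 55 - 8q_J - 4(q_A + q_T) = 0.
Adding the 3 conditions: 181 − 8Q − 8Q = 0, i.e. Q = 181/16.
Back-substituting: q_A = (57 − 181/4)/4 = 47/16, q_T = (69 − 181/4)/4 = 95/16, q_J = (55 − 181/4)/4 = 39/16.
Total output Q = 181/16, so price P = 89 - 4·(181/16) = 175/4.

43.75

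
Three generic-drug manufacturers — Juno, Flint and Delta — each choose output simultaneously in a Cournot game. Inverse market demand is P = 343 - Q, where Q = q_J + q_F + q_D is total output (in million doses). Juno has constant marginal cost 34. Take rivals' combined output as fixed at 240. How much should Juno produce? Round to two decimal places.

With rivals' combined output fixed at 240, Juno's profit is π_J = (343 - 240 - q_J)q_J - (34q_J) = (103 - q_J)q_J - (34q_J).
∂π_J/∂q_J = 69 - 2q_J = 0, so q_J = 69/2.

34.50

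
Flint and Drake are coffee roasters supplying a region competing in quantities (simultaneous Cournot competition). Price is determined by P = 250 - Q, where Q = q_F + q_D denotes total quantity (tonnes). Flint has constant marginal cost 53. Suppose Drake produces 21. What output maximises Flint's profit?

88

With the rival's output fixed at 21, Flint's profit is π_F = (250 - 21 - q_F)q_F - (53q_F) = (229 - q_F)q_F - (53q_F).
∂π_F/∂q_F = 176 - 2q_F = 0, so q_F = 88.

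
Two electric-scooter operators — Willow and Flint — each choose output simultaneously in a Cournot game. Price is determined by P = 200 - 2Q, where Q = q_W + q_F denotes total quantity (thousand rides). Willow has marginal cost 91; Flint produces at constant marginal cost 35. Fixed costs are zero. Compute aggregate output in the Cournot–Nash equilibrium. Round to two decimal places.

Willow's profit: π_W = (200 - 2Q)q_W - (91q_W). Setting ∂π_W/∂q_W = 0: 109 - 4q_W - 2(q_F) = 0.
Flint's profit: π_F = (200 - 2Q)q_F - (35q_F). Setting ∂π_F/∂q_F = 0: 165 - 4q_F - 2(q_W) = 0.
Best responses: q_W = (109 - 2q_F)/4, q_F = (165 - 2q_W)/4.
Solving the pair: q_W = 53/6, q_F = 221/6.
Total output Q = 53/6 + 221/6 = 137/3.

45.67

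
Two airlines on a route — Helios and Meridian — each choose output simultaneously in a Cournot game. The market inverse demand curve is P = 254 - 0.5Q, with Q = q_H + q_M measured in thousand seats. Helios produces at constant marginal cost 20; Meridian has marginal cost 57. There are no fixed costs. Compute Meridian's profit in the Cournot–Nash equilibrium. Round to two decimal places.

Helios's profit: π_H = (254 - 0.5Q)q_H - (20q_H). Setting ∂π_H/∂q_H = 0: 234 - q_H - (1/2)(q_M) = 0.
Meridian's first-order condition: 197 - q_M - (1/2)(q_H) = 0.
So q_H = (234 - (1/2)q_M) and q_M = (197 - (1/2)q_H).
Solving the pair: q_H = 542/3, q_M = 320/3.
Price P = 254 - (1/2)·(862/3) = 331/3.
Meridian's profit: (331/3 - 57)·(320/3) = 5688.8889.

5688.89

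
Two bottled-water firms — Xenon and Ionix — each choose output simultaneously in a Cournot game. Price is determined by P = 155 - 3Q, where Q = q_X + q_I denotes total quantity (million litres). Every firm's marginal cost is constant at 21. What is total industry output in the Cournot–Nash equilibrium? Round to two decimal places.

29.78

A representative firm's profit is π_i = q_i(155 - 3Q) - 21q_i.
Setting ∂π_i/∂q_i = 0 with rivals' quantities fixed: 134 - 6q_i - 3q_j = 0.
With identical firms every q_j equals q_i, so q_j = q_i and 134 = 9q_i, giving q_i = 134/9.
Total output Q = 134/9 + 134/9 = 268/9.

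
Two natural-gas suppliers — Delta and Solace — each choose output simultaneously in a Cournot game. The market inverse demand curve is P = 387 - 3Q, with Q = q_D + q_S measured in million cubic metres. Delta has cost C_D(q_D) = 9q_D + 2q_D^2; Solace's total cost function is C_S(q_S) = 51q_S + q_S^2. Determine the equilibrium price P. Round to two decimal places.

207.76

Delta's profit: π_D = (387 - 3Q)q_D - (9q_D + 2q_D²). Setting ∂π_D/∂q_D = 0: 378 - 10q_D - 3(q_S) = 0.
Solace's first-order condition: 336 - 8q_S - 3(q_D) = 0.
So q_D = (378 - 3q_S)/10 and q_S = (336 - 3q_D)/8.
Substituting one into the other gives q_D = 28.3944 and q_S = 31.3521.
Total output Q = 59.7465, so price P = 387 - 3·59.7465 = 207.7606.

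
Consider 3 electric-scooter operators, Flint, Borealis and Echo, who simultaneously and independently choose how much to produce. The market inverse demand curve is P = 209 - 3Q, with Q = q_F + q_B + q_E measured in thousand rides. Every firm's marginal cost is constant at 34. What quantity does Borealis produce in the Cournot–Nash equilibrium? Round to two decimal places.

A representative firm's profit is π_i = q_i(209 - 3Q) - 34q_i.
Setting ∂π_i/∂q_i = 0 with rivals' quantities fixed: 175 - 6q_i - 3·Σ_{j≠i} q_j = 0.
By symmetry each firm produces the same amount; substituting Σ_{j≠i} q_j = 2q_i yields q_i = 175/12.

14.58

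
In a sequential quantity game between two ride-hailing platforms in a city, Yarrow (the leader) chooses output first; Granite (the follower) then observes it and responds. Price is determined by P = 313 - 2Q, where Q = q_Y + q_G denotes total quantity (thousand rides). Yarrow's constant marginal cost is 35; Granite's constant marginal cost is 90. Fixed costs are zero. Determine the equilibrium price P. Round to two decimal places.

118.25

Solve by backward induction. Given q_Y, the follower Granite maximises π_G = (313 - 2q_Y - 2q_G)q_G - 90q_G.
∂π_G/∂q_G = 223 - 2q_Y - 4q_G = 0 gives the reaction function q_G = (223 - 2q_Y)/4.
The leader anticipates this reaction. Substituting into P = 313 - 2Q gives P = 403/2 - q_Y, so π_Y = (403/2 - q_Y)q_Y - 35q_Y.
Leader FOC: 333/2 - 2q_Y = 0, so q_Y = 333/4.
Then q_G = (223 - 2·(333/4))/4 = 113/8.
Total output Q = 779/8, so price P = 313 - 2·(779/8) = 473/4.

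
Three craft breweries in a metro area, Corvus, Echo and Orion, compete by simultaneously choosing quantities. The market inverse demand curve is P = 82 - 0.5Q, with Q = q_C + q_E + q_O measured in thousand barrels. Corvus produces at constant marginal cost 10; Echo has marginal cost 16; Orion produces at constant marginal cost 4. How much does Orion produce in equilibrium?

48

Corvus's profit: π_C = (82 - 0.5Q)q_C - (10q_C). Setting ∂π_C/∂q_C = 0: 72 - q_C - (1/2)(q_E + q_O) = 0.
Echo's profit: π_E = (82 - 0.5Q)q_E - (16q_E). Setting ∂π_E/∂q_E = 0: 66 - q_E - (1/2)(q_C + q_O) = 0.
Orion's profit: π_O = (82 - 0.5Q)q_O - (4q_O). Setting ∂π_O/∂q_O = 0: 78 - q_O - (1/2)(q_C + q_E) = 0.
Adding the 3 conditions: 216 − Q − Q = 0, i.e. Q = 108.
Back-substituting: q_C = (72 − 54)/(1/2) = 36, q_E = (66 − 54)/(1/2) = 24, q_O = (78 − 54)/(1/2) = 48.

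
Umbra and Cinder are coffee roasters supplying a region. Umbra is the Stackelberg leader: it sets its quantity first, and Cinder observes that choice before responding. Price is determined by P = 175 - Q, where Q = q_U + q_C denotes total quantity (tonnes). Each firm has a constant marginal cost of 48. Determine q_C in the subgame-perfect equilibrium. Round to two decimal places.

31.75

The follower Cinder best-responds to any q_U: π_C = (175 - Q)q_C - 48q_C.
Setting the follower's marginal profit to zero, 127 - q_U - 2q_C = 0, i.e. q_C = (127 - q_U)/2.
Umbra substitutes q_C(q_U) into its own profit: π_U = q_U(175 - q_U - (127 - q_U)/2) - 48q_U = (223/2 - (1/2)q_U)q_U - 48q_U.
The leader's first-order condition 127/2 - q_U = 0 yields q_U = 127/2.
Then q_C = (127 - 127/2)/2 = 127/4.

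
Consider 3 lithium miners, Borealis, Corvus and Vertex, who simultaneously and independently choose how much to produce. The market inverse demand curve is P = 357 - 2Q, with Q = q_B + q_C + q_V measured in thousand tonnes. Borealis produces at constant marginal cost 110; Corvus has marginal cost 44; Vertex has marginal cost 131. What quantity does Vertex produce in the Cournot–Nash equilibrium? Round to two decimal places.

Borealis's profit: π_B = (357 - 2Q)q_B - (110q_B). Setting ∂π_B/∂q_B = 0: 247 - 4q_B - 2(q_C + q_V) = 0.
Corvus's first-order condition: 313 - 4q_C - 2(q_B + q_V) = 0.
Vertex's first-order condition: 226 - 4q_V - 2(q_B + q_C) = 0.
Adding the 3 first-order conditions: 786 − 8Q = 0, so Q = 393/4.
Back-substituting: q_B = (247 − 393/2)/2 = 101/4, q_C = (313 − 393/2)/2 = 233/4, q_V = (226 − 393/2)/2 = 59/4.

14.75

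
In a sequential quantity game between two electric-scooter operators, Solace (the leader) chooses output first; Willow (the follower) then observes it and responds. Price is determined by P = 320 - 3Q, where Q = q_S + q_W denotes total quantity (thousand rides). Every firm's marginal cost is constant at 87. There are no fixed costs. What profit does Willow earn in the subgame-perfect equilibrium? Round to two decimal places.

1131.02

Solve by backward induction. Given q_S, the follower Willow maximises π_W = (320 - 3q_S - 3q_W)q_W - 87q_W.
Setting the follower's marginal profit to zero, 233 - 3q_S - 6q_W = 0, i.e. q_W = (233 - 3q_S)/6.
Solace substitutes q_W(q_S) into its own profit: π_S = q_S(320 - 3q_S - (233 - 3q_S)/2) - 87q_S = (407/2 - (3/2)q_S)q_S - 87q_S.
Maximising: ∂π_S/∂q_S = 233/2 - 3q_S = 0, giving q_S = 233/6.
Then q_W = (233 - 3·(233/6))/6 = 233/12.
Price P = 320 - 3·(233/4) = 581/4.
Willow's profit: (581/4 - 87)·(233/12) = 1131.0208.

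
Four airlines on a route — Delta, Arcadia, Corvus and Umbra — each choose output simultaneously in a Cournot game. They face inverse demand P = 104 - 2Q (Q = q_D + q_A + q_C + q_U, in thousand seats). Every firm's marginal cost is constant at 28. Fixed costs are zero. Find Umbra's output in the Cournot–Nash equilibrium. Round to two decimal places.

A representative firm's profit is π_i = q_i(104 - 2Q) - 28q_i.
First-order condition (treating rivals' output as given): 76 - 4q_i - 2·Σ_{j≠i} q_j = 0.
By symmetry each firm produces the same amount; substituting Σ_{j≠i} q_j = 3q_i yields q_i = 76/10 = 38/5.

7.60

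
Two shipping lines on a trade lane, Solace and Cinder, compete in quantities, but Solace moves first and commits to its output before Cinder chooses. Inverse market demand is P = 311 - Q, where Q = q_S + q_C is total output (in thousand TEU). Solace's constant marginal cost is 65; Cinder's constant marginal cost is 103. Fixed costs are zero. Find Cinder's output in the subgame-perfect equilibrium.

The follower Cinder best-responds to any q_S: π_C = (311 - Q)q_C - 103q_C.
Follower FOC: 208 - q_S - 2q_C = 0, so q_C(q_S) = (208 - q_S)/2.
Solace substitutes q_C(q_S) into its own profit: π_S = q_S(311 - q_S - (208 - q_S)/2) - 65q_S = (207 - (1/2)q_S)q_S - 65q_S.
The leader's first-order condition 142 - q_S = 0 yields q_S = 142.
Then q_C = (208 - 142)/2 = 33.

33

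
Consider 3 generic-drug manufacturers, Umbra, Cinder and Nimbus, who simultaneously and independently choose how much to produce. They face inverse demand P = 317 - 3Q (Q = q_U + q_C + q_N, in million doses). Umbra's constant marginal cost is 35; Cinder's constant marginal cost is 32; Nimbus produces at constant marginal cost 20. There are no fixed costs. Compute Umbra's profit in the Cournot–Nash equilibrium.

Umbra's profit: π_U = (317 - 3Q)q_U - (35q_U). Setting ∂π_U/∂q_U = 0: 282 - 6q_U - 3(q_C + q_N) = 0.
Cinder's profit: π_C = (317 - 3Q)q_C - (32q_C). Setting ∂π_C/∂q_C = 0: 285 - 6q_C - 3(q_U + q_N) = 0.
Nimbus's profit: π_N = (317 - 3Q)q_N - (20q_N). Setting ∂π_N/∂q_N = 0: 297 - 6q_N - 3(q_U + q_C) = 0.
Adding the 3 conditions: 864 − 6Q − 6Q = 0, i.e. Q = 72.
Back-substituting: q_U = (282 − 216)/3 = 22, q_C = (285 − 216)/3 = 23, q_N = (297 − 216)/3 = 27.
Price P = 317 - 3·72 = 101.
Umbra's profit: (101 - 35)·22 = 1452.

1452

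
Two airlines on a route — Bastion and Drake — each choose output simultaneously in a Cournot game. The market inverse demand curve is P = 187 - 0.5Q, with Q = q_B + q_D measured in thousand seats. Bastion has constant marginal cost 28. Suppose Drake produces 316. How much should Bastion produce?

1

With the rival's output fixed at 316, Bastion's profit is π_B = (187 - (1/2)·316 - (1/2)q_B)q_B - (28q_B) = (29 - (1/2)q_B)q_B - (28q_B).
∂π_B/∂q_B = 1 - q_B = 0, so q_B = 1.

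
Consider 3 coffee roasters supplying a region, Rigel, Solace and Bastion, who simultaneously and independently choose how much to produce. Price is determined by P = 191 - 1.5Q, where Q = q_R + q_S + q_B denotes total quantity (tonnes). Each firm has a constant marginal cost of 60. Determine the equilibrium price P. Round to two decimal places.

92.75

A representative firm's profit is π_i = q_i(191 - 1.5Q) - 60q_i.
Setting ∂π_i/∂q_i = 0 with rivals' quantities fixed: 131 - 3q_i - (3/2)·Σ_{j≠i} q_j = 0.
By symmetry each firm produces the same amount; substituting Σ_{j≠i} q_j = 2q_i yields q_i = 131/6.
Total output Q = 131/2, so price P = 191 - (3/2)·(131/2) = 371/4.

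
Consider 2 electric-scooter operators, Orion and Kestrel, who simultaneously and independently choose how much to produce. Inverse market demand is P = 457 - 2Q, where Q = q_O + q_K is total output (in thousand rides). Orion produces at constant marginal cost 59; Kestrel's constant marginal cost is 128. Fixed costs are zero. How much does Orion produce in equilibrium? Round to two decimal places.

77.83

Orion's profit: π_O = (457 - 2Q)q_O - (59q_O). Setting ∂π_O/∂q_O = 0: 398 - 4q_O - 2(q_K) = 0.
Kestrel's first-order condition: 329 - 4q_K - 2(q_O) = 0.
Rearranging gives the reaction functions q_O = (398 - 2q_K)/4 and q_K = (329 - 2q_O)/4.
Substituting one into the other gives q_O = 467/6 and q_K = 130/3.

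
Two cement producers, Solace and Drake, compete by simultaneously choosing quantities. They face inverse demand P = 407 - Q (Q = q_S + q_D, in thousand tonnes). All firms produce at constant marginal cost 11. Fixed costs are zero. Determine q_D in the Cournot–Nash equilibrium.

132

A representative firm's profit is π_i = q_i(407 - Q) - 11q_i.
First-order condition (treating rivals' output as given): 396 - 2q_i - q_j = 0.
With identical firms every q_j equals q_i, so q_j = q_i and 396 = 3q_i, giving q_i = 132.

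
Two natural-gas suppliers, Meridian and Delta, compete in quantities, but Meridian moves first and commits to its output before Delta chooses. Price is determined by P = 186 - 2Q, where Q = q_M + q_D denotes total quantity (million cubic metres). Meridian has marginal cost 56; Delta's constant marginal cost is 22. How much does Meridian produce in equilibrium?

The follower Delta best-responds to any q_M: π_D = (186 - 2Q)q_D - 22q_D.
∂π_D/∂q_D = 164 - 2q_M - 4q_D = 0 gives the reaction function q_D = (164 - 2q_M)/4.
The leader anticipates this reaction. Substituting into P = 186 - 2Q gives P = 104 - q_M, so π_M = (104 - q_M)q_M - 56q_M.
Leader FOC: 48 - 2q_M = 0, so q_M = 24.
Then q_D = (164 - 2·24)/4 = 29.

24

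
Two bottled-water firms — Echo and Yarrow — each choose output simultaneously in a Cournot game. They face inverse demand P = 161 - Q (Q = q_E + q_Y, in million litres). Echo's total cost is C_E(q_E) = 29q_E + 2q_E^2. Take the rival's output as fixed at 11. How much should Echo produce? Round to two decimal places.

With the rival's output fixed at 11, Echo's profit is π_E = (161 - 11 - q_E)q_E - (29q_E + 2q_E²) = (150 - q_E)q_E - (29q_E + 2q_E²).
∂π_E/∂q_E = 121 - 6q_E = 0, so q_E = 121/6.

20.17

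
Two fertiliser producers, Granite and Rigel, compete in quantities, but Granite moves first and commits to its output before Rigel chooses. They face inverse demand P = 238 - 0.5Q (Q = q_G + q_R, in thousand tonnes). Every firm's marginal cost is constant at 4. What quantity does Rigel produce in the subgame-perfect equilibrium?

Solve by backward induction. Given q_G, the follower Rigel maximises π_R = (238 - (1/2)q_G - (1/2)q_R)q_R - 4q_R.
Setting the follower's marginal profit to zero, 234 - (1/2)q_G - q_R = 0, i.e. q_R = (234 - (1/2)q_G).
Granite substitutes q_R(q_G) into its own profit: π_G = q_G(238 - (1/2)q_G - (234 - (1/2)q_G)/2) - 4q_G = (121 - (1/4)q_G)q_G - 4q_G.
Leader FOC: 117 - (1/2)q_G = 0, so q_G = 234.
Then q_R = (234 - (1/2)·234) = 117.

117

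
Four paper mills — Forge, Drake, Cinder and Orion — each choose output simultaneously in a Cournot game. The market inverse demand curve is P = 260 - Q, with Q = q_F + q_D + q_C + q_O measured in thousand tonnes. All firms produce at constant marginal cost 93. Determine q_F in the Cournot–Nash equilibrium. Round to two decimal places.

Each firm earns π_i = (260 - Q)q_i - 93q_i.
Setting ∂π_i/∂q_i = 0 with rivals' quantities fixed: 167 - 2q_i - Σ_{j≠i} q_j = 0.
By symmetry each firm produces the same amount; substituting Σ_{j≠i} q_j = 3q_i yields q_i = 167/5.

33.40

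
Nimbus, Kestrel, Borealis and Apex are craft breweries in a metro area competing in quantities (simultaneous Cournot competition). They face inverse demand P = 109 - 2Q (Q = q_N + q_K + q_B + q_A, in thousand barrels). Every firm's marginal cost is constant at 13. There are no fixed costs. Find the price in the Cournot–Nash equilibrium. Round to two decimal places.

A representative firm's profit is π_i = q_i(109 - 2Q) - 13q_i.
Setting ∂π_i/∂q_i = 0 with rivals' quantities fixed: 96 - 4q_i - 2·Σ_{j≠i} q_j = 0.
By symmetry each firm produces the same amount; substituting Σ_{j≠i} q_j = 3q_i yields q_i = 96/10 = 48/5.
Total output Q = 192/5, so price P = 109 - 2·(192/5) = 161/5.

32.20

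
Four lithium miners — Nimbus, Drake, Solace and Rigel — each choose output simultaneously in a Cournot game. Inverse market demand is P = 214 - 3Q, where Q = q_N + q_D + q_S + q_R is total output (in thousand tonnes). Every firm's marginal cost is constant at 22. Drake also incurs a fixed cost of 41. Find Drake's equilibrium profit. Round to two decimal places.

450.52

A representative firm's profit is π_i = q_i(214 - 3Q) - 22q_i.
First-order condition (treating rivals' output as given): 192 - 6q_i - 3·Σ_{j≠i} q_j = 0.
By symmetry each firm produces the same amount; substituting Σ_{j≠i} q_j = 3q_i yields q_i = 192/15 = 64/5.
Price P = 214 - 3·(256/5) = 302/5.
Drake's profit: (302/5 - 22)·(64/5) - 41 = 450.5200.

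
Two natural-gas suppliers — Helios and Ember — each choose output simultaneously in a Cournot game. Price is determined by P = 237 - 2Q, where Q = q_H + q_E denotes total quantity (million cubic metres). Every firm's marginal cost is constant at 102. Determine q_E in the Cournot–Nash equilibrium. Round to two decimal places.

22.50

Each firm earns π_i = (237 - 2Q)q_i - 102q_i.
First-order condition (treating rivals' output as given): 135 - 4q_i - 2q_j = 0.
By symmetry each firm produces the same amount; substituting q_j = q_i yields q_i = 135/6 = 45/2.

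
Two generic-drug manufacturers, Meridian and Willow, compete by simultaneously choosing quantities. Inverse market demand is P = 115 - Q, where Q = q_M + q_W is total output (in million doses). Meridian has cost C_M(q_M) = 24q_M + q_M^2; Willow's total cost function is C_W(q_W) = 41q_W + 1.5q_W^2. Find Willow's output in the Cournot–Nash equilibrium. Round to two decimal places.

Meridian's profit: π_M = (115 - Q)q_M - (24q_M + q_M²). Setting ∂π_M/∂q_M = 0: 91 - 4q_M - (q_W) = 0.
Willow's first-order condition: 74 - 5q_W - (q_M) = 0.
Rearranging gives the reaction functions q_M = (91 - q_W)/4 and q_W = (74 - q_M)/5.
Solving the pair: q_M = 381/19, q_W = 205/19.

10.79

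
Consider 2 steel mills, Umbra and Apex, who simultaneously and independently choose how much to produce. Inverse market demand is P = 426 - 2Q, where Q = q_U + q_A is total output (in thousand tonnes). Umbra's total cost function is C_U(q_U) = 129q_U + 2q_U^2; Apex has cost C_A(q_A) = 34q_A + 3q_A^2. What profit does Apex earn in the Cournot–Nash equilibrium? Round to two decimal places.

5593.63

Umbra's profit: π_U = (426 - 2Q)q_U - (129q_U + 2q_U²). Setting ∂π_U/∂q_U = 0: 297 - 8q_U - 2(q_A) = 0.
Apex's profit: π_A = (426 - 2Q)q_A - (34q_A + 3q_A²). Setting ∂π_A/∂q_A = 0: 392 - 10q_A - 2(q_U) = 0.
Best responses: q_U = (297 - 2q_A)/8, q_A = (392 - 2q_U)/10.
Substituting one into the other gives q_U = 1093/38 and q_A = 1271/38.
Price P = 426 - 2·(1182/19) = 301.5789.
Apex's profit: 301.5789·(1271/38) - 34·(1271/38) - 3(1271/38)² = 5593.6323.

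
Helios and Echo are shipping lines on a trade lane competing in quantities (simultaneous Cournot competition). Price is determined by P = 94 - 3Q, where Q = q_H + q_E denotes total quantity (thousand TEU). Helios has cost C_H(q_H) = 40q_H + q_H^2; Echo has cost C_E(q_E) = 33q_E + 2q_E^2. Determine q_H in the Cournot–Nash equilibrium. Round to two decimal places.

Helios's profit: π_H = (94 - 3Q)q_H - (40q_H + q_H²). Setting ∂π_H/∂q_H = 0: 54 - 8q_H - 3(q_E) = 0.
Echo's first-order condition: 61 - 10q_E - 3(q_H) = 0.
So q_H = (54 - 3q_E)/8 and q_E = (61 - 3q_H)/10.
Substituting one into the other gives q_H = 357/71 and q_E = 326/71.

5.03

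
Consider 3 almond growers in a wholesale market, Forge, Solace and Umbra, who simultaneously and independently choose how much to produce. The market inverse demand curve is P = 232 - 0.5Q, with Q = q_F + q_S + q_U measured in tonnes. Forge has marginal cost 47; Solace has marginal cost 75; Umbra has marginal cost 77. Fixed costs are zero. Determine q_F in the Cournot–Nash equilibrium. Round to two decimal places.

Forge's profit: π_F = (232 - 0.5Q)q_F - (47q_F). Setting ∂π_F/∂q_F = 0: 185 - q_F - (1/2)(q_S + q_U) = 0.
Solace's profit: π_S = (232 - 0.5Q)q_S - (75q_S). Setting ∂π_S/∂q_S = 0: 157 - q_S - (1/2)(q_F + q_U) = 0.
Umbra's first-order condition: 155 - q_U - (1/2)(q_F + q_S) = 0.
Summing all 3 equations gives 497 − 2Q = 0, hence Q = 497/2.
Back-substituting: q_F = (185 − 497/4)/(1/2) = 243/2, q_S = (157 − 497/4)/(1/2) = 131/2, q_U = (155 − 497/4)/(1/2) = 123/2.

121.50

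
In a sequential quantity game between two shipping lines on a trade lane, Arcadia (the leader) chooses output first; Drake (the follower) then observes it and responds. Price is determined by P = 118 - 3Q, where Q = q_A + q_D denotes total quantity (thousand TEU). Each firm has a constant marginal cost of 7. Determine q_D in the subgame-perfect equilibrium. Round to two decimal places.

Solve by backward induction. Given q_A, the follower Drake maximises π_D = (118 - 3q_A - 3q_D)q_D - 7q_D.
∂π_D/∂q_D = 111 - 3q_A - 6q_D = 0 gives the reaction function q_D = (111 - 3q_A)/6.
The leader anticipates this reaction. Substituting into P = 118 - 3Q gives P = 125/2 - (3/2)q_A, so π_A = (125/2 - (3/2)q_A)q_A - 7q_A.
Maximising: ∂π_A/∂q_A = 111/2 - 3q_A = 0, giving q_A = 37/2.
Then q_D = (111 - 3·(37/2))/6 = 37/4.

9.25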